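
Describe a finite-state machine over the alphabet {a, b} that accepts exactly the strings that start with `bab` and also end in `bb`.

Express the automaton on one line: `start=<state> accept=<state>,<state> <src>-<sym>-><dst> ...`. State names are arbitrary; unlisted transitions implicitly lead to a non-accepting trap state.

start=q0 accept=q8 q0-a->q1 q0-b->q2 q1-a->q1 q1-b->q3 q2-a->q4 q2-b->q5 q3-a->q1 q3-b->q5 q4-a->q1 q4-b->q6 q5-a->q1 q5-b->q5 q6-a->q7 q6-b->q8 q7-a->q7 q7-b->q6 q8-a->q7 q8-b->q8

Run two small machines in parallel and take their product. The first has 5 states tracking whether the input so far still matches the prefix `bab`; the second has 3 states tracking how much of the suffix `bb` has currently been matched. A product state is a pair (one from each), accepting exactly when both do.
With 9 states:
        a   b  
>  q0   q1  q2 
   q1   q1  q3 
   q2   q4  q5 
   q3   q1  q5 
   q4   q1  q6 
   q5   q1  q5 
   q6   q7  q8 
   q7   q7  q6 
 * q8   q7  q8 
(> = start, * = accepting)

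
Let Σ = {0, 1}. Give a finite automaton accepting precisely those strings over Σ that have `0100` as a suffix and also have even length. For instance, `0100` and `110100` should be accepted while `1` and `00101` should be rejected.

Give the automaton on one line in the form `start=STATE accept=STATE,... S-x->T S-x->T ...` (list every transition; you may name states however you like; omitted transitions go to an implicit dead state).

start=q0 accept=q8 q0-0->q1 q0-1->q2 q1-0->q3 q1-1->q4 q2-0->q3 q2-1->q0 q3-0->q1 q3-1->q5 q4-0->q6 q4-1->q2 q5-0->q7 q5-1->q0 q6-0->q8 q6-1->q4 q7-0->q9 q7-1->q5 q8-0->q1 q8-1->q5 q9-0->q3 q9-1->q4

Build one automaton per condition and run them in lockstep. One (5 states) tracks how much of the suffix `0100` has currently been matched; the other (2 states) tracks the input length modulo 2. Each combined state is a pair, one component from each; accept when both components accept.
        0   1  
>  q0   q1  q2 
   q1   q3  q4 
   q2   q3  q0 
   q3   q1  q5 
   q4   q6  q2 
   q5   q7  q0 
   q6   q8  q4 
   q7   q9  q5 
 * q8   q1  q5 
   q9   q3  q4 
(> = start, * = accepting)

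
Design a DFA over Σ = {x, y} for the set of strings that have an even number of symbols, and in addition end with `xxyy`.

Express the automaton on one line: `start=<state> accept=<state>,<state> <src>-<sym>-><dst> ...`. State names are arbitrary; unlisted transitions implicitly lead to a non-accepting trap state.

Build one automaton per condition and run them in lockstep. The first has 2 states tracking the input length modulo 2; the second has 5 states tracking how much of the suffix `xxyy` has currently been matched. A product state is a pair (one from each), accepting exactly when both do.
With 10 states:
        x   y  
>  S0   S1  S2 
   S1   S3  S0 
   S2   S4  S0 
   S3   S5  S6 
   S4   S5  S2 
   S5   S3  S7 
   S6   S4  S8 
   S7   S1  S9 
 * S8   S1  S2 
   S9   S4  S0 
(> = start, * = accepting)

start=S0 accept=S8 S0-x->S1 S0-y->S2 S1-x->S3 S1-y->S0 S2-x->S4 S2-y->S0 S3-x->S5 S3-y->S6 S4-x->S5 S4-y->S2 S5-x->S3 S5-y->S7 S6-x->S4 S6-y->S8 S7-x->S1 S7-y->S9 S8-x->S1 S8-y->S2 S9-x->S4 S9-y->S0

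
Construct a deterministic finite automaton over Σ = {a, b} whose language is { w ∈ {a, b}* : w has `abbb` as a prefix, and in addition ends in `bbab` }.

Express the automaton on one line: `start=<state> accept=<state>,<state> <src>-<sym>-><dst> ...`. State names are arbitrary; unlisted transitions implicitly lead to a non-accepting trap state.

Build one automaton per condition and run them in lockstep. One (6 states) tracks whether the input so far still matches the prefix `abbb`; the other (5 states) tracks how much of the suffix `bbab` has currently been matched. Each combined state is a pair, one component from each; accept when both components accept.
A 14-state machine:
          a    b  
>  q0     q1   q2 
   q1     q3   q4 
   q2     q3   q5 
   q3     q3   q2 
   q4     q3   q6 
   q5     q7   q5 
   q6     q7   q8 
   q7     q3   q9 
   q8    q10   q8 
   q9     q3   q5 
   q10   q11  q12 
   q11   q11  q13 
 * q12   q11   q8 
   q13   q11   q8 
(> = start, * = accepting)

start=q0 accept=q12 q0-a->q1 q0-b->q2 q1-a->q3 q1-b->q4 q2-a->q3 q2-b->q5 q3-a->q3 q3-b->q2 q4-a->q3 q4-b->q6 q5-a->q7 q5-b->q5 q6-a->q7 q6-b->q8 q7-a->q3 q7-b->q9 q8-a->q10 q8-b->q8 q9-a->q3 q9-b->q5 q10-a->q11 q10-b->q12 q11-a->q11 q11-b->q13 q12-a->q11 q12-b->q8 q13-a->q11 q13-b->q8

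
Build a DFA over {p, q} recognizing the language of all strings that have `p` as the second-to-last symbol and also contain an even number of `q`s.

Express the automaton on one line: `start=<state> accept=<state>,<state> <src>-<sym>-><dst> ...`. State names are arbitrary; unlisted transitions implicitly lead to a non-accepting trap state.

start=S0 accept=S3,S8 S0-p->S1 S0-q->S2 S1-p->S3 S1-q->S4 S2-p->S5 S2-q->S6 S3-p->S3 S3-q->S4 S4-p->S5 S4-q->S6 S5-p->S7 S5-q->S8 S6-p->S9 S6-q->S10 S7-p->S7 S7-q->S8 S8-p->S9 S8-q->S10 S9-p->S3 S9-q->S4 S10-p->S5 S10-q->S6

Run two small machines in parallel and take their product. The first has 7 states tracking the last 2 symbols read; the second has 2 states tracking the count of `q`s modulo 2. A product state is a pair (one from each), accepting exactly when both do.
          p    q  
>  S0     S1   S2 
   S1     S3   S4 
   S2     S5   S6 
 * S3     S3   S4 
   S4     S5   S6 
   S5     S7   S8 
   S6     S9  S10 
   S7     S7   S8 
 * S8     S9  S10 
   S9     S3   S4 
   S10    S5   S6 
(> = start, * = accepting)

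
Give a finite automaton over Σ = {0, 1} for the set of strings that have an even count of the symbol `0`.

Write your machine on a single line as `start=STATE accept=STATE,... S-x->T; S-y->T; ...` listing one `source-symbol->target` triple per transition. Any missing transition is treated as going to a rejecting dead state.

Keep the running count of `0`s modulo 2: each `0` advances along the cycle q0 → q1 → q0 while other symbols loop. Accept at q0.
A 2-state machine:
        0   1  
>* q0   q1  q0 
   q1   q0  q1 
(> = start, * = accepting)

start=q0; accept=q0; q0-0->q1; q0-1->q0; q1-0->q0; q1-1->q1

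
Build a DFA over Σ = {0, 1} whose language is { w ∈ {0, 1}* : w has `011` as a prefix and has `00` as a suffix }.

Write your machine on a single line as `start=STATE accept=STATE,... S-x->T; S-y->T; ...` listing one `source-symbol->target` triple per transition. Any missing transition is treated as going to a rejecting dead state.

Handle the two conditions separately and then intersect. One (5 states) tracks whether the input so far still matches the prefix `011`; the other (3 states) tracks how much of the suffix `00` has currently been matched. Each combined state is a pair, one component from each; accept when both components accept. After merging equivalent states the machine shrinks.
7 states suffice.
        0   1  
>  q0   q1  q2 
   q1   q2  q3 
   q2   q2  q2 
   q3   q2  q4 
   q4   q5  q4 
   q5   q6  q4 
 * q6   q6  q4 
(> = start, * = accepting)

start=q0; accept=q6; q0-0->q1; q0-1->q2; q1-0->q2; q1-1->q3; q2-0->q2; q2-1->q2; q3-0->q2; q3-1->q4; q4-0->q5; q4-1->q4; q5-0->q6; q5-1->q4; q6-0->q6; q6-1->q4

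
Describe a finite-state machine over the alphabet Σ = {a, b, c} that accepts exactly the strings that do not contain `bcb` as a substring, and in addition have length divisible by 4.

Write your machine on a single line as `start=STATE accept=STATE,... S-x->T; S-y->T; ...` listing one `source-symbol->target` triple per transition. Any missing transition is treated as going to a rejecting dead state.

start=q0; accept=q0,q10,q11; q0-a->q1; q0-b->q2; q0-c->q1; q1-a->q3; q1-b->q4; q1-c->q3; q2-a->q3; q2-b->q4; q2-c->q5; q3-a->q6; q3-b->q7; q3-c->q6; q4-a->q6; q4-b->q7; q4-c->q8; q5-a->q6; q5-b->q9; q5-c->q6; q6-a->q0; q6-b->q10; q6-c->q0; q7-a->q0; q7-b->q10; q7-c->q11; q8-a->q0; q8-b->q9; q8-c->q0; q9-a->q9; q9-b->q9; q9-c->q9; q10-a->q1; q10-b->q2; q10-c->q12; q11-a->q1; q11-b->q9; q11-c->q1; q12-a->q3; q12-b->q9; q12-c->q3

Handle the two conditions separately and then intersect. One (4 states) tracks partial matches of the forbidden pattern `bcb`; the other (4 states) tracks the input length modulo 4. Each combined state is a pair, one component from each; accept when both components accept. Equivalent product states are then merged.
A 13-state machine:
          a    b    c  
>* q0     q1   q2   q1 
   q1     q3   q4   q3 
   q2     q3   q4   q5 
   q3     q6   q7   q6 
   q4     q6   q7   q8 
   q5     q6   q9   q6 
   q6     q0  q10   q0 
   q7     q0  q10  q11 
   q8     q0   q9   q0 
   q9     q9   q9   q9 
 * q10    q1   q2  q12 
 * q11    q1   q9   q1 
   q12    q3   q9   q3 
(> = start, * = accepting)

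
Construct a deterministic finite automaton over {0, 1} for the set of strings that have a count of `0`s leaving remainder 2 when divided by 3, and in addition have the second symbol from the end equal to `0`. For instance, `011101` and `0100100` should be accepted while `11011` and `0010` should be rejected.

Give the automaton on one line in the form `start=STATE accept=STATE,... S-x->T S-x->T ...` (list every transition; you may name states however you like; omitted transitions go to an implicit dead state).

Run two small machines in parallel and take their product. The first has 3 states tracking the count of `0`s modulo 3; the second has 7 states tracking the last 2 symbols read. A product state is a pair (one from each), accepting exactly when both do.
          0    1  
>  q0     q1   q2 
   q1     q3   q4 
   q2     q5   q6 
 * q3     q7   q8 
   q4     q9  q10 
   q5     q3   q4 
   q6     q5   q6 
   q7    q11  q12 
 * q8    q13  q14 
   q9     q7   q8 
   q10    q9  q10 
   q11    q3   q4 
   q12    q5   q6 
   q13   q11  q12 
   q14   q13  q14 
(> = start, * = accepting)

start=q0 accept=q3,q8 q0-0->q1 q0-1->q2 q1-0->q3 q1-1->q4 q2-0->q5 q2-1->q6 q3-0->q7 q3-1->q8 q4-0->q9 q4-1->q10 q5-0->q3 q5-1->q4 q6-0->q5 q6-1->q6 q7-0->q11 q7-1->q12 q8-0->q13 q8-1->q14 q9-0->q7 q9-1->q8 q10-0->q9 q10-1->q10 q11-0->q3 q11-1->q4 q12-0->q5 q12-1->q6 q13-0->q11 q13-1->q12 q14-0->q13 q14-1->q14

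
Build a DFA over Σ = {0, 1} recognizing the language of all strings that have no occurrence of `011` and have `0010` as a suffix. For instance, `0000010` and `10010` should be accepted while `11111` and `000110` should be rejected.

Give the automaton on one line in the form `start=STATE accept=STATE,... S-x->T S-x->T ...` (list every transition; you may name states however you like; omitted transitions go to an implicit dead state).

start=S0 accept=S6 S0-0->S1 S0-1->S0 S1-0->S2 S1-1->S3 S2-0->S2 S2-1->S4 S3-0->S1 S3-1->S5 S4-0->S6 S4-1->S5 S5-0->S5 S5-1->S5 S6-0->S2 S6-1->S3

Build one automaton per condition and run them in lockstep. The first has 4 states tracking partial matches of the forbidden pattern `011`; the second has 5 states tracking how much of the suffix `0010` has currently been matched. A product state is a pair (one from each), accepting exactly when both do. After merging equivalent states the machine shrinks.
With 7 states:
        0   1  
>  S0   S1  S0 
   S1   S2  S3 
   S2   S2  S4 
   S3   S1  S5 
   S4   S6  S5 
   S5   S5  S5 
 * S6   S2  S3 
(> = start, * = accepting)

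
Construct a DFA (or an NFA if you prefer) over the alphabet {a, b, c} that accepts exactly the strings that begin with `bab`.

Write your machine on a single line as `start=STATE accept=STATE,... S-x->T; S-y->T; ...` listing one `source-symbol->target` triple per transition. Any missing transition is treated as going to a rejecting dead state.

Check the first 3 symbols one by one: s0 through s2 record how many have matched `bab` so far; any wrong symbol goes to the dead state s4. After all 3 match we enter the accepting sink s3.
        a   b   c  
>  s0   s4  s1  s4 
   s1   s2  s4  s4 
   s2   s4  s3  s4 
 * s3   s3  s3  s3 
   s4   s4  s4  s4 
(> = start, * = accepting)

start=s0; accept=s3; s0-a->s4; s0-b->s1; s0-c->s4; s1-a->s2; s1-b->s4; s1-c->s4; s2-a->s4; s2-b->s3; s2-c->s4; s3-a->s3; s3-b->s3; s3-c->s3; s4-a->s4; s4-b->s4; s4-c->s4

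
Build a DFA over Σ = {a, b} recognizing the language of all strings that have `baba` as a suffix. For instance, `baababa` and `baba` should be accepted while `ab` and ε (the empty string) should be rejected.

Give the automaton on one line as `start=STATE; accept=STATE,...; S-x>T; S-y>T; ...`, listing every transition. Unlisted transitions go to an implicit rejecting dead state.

start=q0; accept=q4; q0-a>q0; q0-b>q1; q1-a>q2; q1-b>q1; q2-a>q0; q2-b>q3; q3-a>q4; q3-b>q1; q4-a>q0; q4-b>q3

Remember how much of `baba` the current input suffix matches. State q0 means no match yet; q1 means the last symbol is `b`; q2 means the last 2 symbols are `ba`; q3 means the last 3 symbols are `bab`; q4 means the last 4 symbols are `baba`. Only q4 accepts. On a mismatch, fall back to the longest proper suffix that is still a prefix of `baba`.
        a   b  
>  q0   q0  q1 
   q1   q2  q1 
   q2   q0  q3 
   q3   q4  q1 
 * q4   q0  q3 
(> = start, * = accepting)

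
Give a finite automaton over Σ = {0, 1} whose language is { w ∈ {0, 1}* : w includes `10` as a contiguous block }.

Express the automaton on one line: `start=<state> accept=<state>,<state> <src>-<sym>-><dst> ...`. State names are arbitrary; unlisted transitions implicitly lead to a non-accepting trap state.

Track how much of `10` has been matched so far: state A is no progress, C is the absorbing accept state reached once `10` has occurred. Intermediate states record partial matches; on a mismatch, fall back to the longest reusable overlap.
       0  1 
>  A   A  B 
   B   C  B 
 * C   C  C 
(> = start, * = accepting)

start=A accept=C A-0->A A-1->B B-0->C B-1->B C-0->C C-1->C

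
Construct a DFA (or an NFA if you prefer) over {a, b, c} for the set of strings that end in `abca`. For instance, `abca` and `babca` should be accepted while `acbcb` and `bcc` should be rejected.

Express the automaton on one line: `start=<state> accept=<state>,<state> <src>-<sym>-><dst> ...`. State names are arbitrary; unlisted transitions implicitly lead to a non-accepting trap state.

Remember how much of `abca` the current input suffix matches. State s0 means no match yet; s1 means the last symbol is `a`; s2 means the last 2 symbols are `ab`; s3 means the last 3 symbols are `abc`; s4 means the last 4 symbols are `abca`. Only s4 accepts. On a mismatch, fall back to the longest proper suffix that is still a prefix of `abca`.
        a   b   c  
>  s0   s1  s0  s0 
   s1   s1  s2  s0 
   s2   s1  s0  s3 
   s3   s4  s0  s0 
 * s4   s1  s2  s0 
(> = start, * = accepting)

start=s0 accept=s4 s0-a->s1 s0-b->s0 s0-c->s0 s1-a->s1 s1-b->s2 s1-c->s0 s2-a->s1 s2-b->s0 s2-c->s3 s3-a->s4 s3-b->s0 s3-c->s0 s4-a->s1 s4-b->s2 s4-c->s0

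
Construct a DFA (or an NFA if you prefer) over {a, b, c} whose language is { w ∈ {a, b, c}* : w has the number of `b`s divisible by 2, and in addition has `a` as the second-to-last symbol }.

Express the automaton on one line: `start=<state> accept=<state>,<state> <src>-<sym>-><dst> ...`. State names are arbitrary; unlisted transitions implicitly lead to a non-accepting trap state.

Run two small machines in parallel and take their product. One (2 states) tracks the count of `b`s modulo 2; the other (13 states) tracks the last 2 symbols read. Each combined state is a pair, one component from each; accept when both components accept.
With 22 states:
          a    b    c  
>  q0     q1   q2   q3 
   q1     q4   q5   q6 
   q2     q7   q8   q9 
   q3    q10  q11  q12 
 * q4     q4   q5   q6 
   q5     q7   q8   q9 
 * q6    q10  q11  q12 
   q7    q13  q14  q15 
   q8    q16  q17  q18 
   q9    q19  q20  q21 
   q10    q4   q5   q6 
   q11    q7   q8   q9 
   q12   q10  q11  q12 
   q13   q13  q14  q15 
 * q14   q16  q17  q18 
   q15   q19  q20  q21 
   q16    q4   q5   q6 
   q17    q7   q8   q9 
   q18   q10  q11  q12 
   q19   q13  q14  q15 
   q20   q16  q17  q18 
   q21   q19  q20  q21 
(> = start, * = accepting)

start=q0 accept=q4,q6,q14 q0-a->q1 q0-b->q2 q0-c->q3 q1-a->q4 q1-b->q5 q1-c->q6 q2-a->q7 q2-b->q8 q2-c->q9 q3-a->q10 q3-b->q11 q3-c->q12 q4-a->q4 q4-b->q5 q4-c->q6 q5-a->q7 q5-b->q8 q5-c->q9 q6-a->q10 q6-b->q11 q6-c->q12 q7-a->q13 q7-b->q14 q7-c->q15 q8-a->q16 q8-b->q17 q8-c->q18 q9-a->q19 q9-b->q20 q9-c->q21 q10-a->q4 q10-b->q5 q10-c->q6 q11-a->q7 q11-b->q8 q11-c->q9 q12-a->q10 q12-b->q11 q12-c->q12 q13-a->q13 q13-b->q14 q13-c->q15 q14-a->q16 q14-b->q17 q14-c->q18 q15-a->q19 q15-b->q20 q15-c->q21 q16-a->q4 q16-b->q5 q16-c->q6 q17-a->q7 q17-b->q8 q17-c->q9 q18-a->q10 q18-b->q11 q18-c->q12 q19-a->q13 q19-b->q14 q19-c->q15 q20-a->q16 q20-b->q17 q20-c->q18 q21-a->q19 q21-b->q20 q21-c->q21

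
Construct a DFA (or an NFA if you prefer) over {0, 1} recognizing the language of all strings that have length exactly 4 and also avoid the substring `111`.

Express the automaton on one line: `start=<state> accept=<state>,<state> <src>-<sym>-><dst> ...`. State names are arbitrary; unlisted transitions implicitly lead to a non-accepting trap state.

start=s0 accept=s9 s0-0->s1 s0-1->s2 s1-0->s3 s1-1->s4 s2-0->s3 s2-1->s5 s3-0->s6 s3-1->s6 s4-0->s6 s4-1->s7 s5-0->s6 s5-1->s8 s6-0->s9 s6-1->s9 s7-0->s9 s7-1->s8 s8-0->s8 s8-1->s8 s9-0->s8 s9-1->s8

Build one automaton per condition and run them in lockstep. One (6 states) tracks the input length, saturating at 5; the other (4 states) tracks partial matches of the forbidden pattern `111`. Each combined state is a pair, one component from each; accept when both components accept. Minimizing collapses redundant product states.
With 10 states:
        0   1  
>  s0   s1  s2 
   s1   s3  s4 
   s2   s3  s5 
   s3   s6  s6 
   s4   s6  s7 
   s5   s6  s8 
   s6   s9  s9 
   s7   s9  s8 
   s8   s8  s8 
 * s9   s8  s8 
(> = start, * = accepting)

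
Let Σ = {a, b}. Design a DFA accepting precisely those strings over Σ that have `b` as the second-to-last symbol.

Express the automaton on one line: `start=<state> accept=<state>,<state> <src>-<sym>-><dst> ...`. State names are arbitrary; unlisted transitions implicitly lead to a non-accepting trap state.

Because acceptance depends on a position counted from the end, the machine has to buffer the most recent 2 symbols. Make each state the string of the last up-to-2 symbols read; on input `x` shift the window left and append `x`. Accept when the buffered window has length 2 and begins with `b`.
        a   b  
>  s0   s1  s2 
   s1   s3  s4 
   s2   s5  s6 
   s3   s3  s4 
   s4   s5  s6 
 * s5   s3  s4 
 * s6   s5  s6 
(> = start, * = accepting)

start=s0 accept=s5,s6 s0-a->s1 s0-b->s2 s1-a->s3 s1-b->s4 s2-a->s5 s2-b->s6 s3-a->s3 s3-b->s4 s4-a->s5 s4-b->s6 s5-a->s3 s5-b->s4 s6-a->s5 s6-b->s6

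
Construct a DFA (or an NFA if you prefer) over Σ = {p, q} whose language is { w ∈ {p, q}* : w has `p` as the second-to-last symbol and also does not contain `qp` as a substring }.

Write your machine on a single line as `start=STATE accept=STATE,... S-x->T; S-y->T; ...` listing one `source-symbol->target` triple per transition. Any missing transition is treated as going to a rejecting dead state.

start=s0; accept=s3,s4; s0-p->s1; s0-q->s2; s1-p->s3; s1-q->s4; s2-p->s5; s2-q->s6; s3-p->s3; s3-q->s4; s4-p->s5; s4-q->s6; s5-p->s7; s5-q->s8; s6-p->s5; s6-q->s6; s7-p->s7; s7-q->s8; s8-p->s5; s8-q->s9; s9-p->s5; s9-q->s9

Run two small machines in parallel and take their product. One (7 states) tracks the last 2 symbols read; the other (3 states) tracks partial matches of the forbidden pattern `qp`. Each combined state is a pair, one component from each; accept when both components accept.
10 states suffice.
        p   q  
>  s0   s1  s2 
   s1   s3  s4 
   s2   s5  s6 
 * s3   s3  s4 
 * s4   s5  s6 
   s5   s7  s8 
   s6   s5  s6 
   s7   s7  s8 
   s8   s5  s9 
   s9   s5  s9 
(> = start, * = accepting)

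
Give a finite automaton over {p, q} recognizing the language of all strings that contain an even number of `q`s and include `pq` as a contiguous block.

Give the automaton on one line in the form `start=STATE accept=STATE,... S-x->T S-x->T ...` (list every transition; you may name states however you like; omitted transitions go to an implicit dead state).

Handle the two conditions separately and then intersect. The first has 2 states tracking the count of `q`s modulo 2; the second has 3 states tracking whether and how much of `pq` has been seen. A product state is a pair (one from each), accepting exactly when both do. Equivalent product states are then merged.
       p  q 
>  A   B  C 
   B   B  D 
   C   D  A 
   D   D  E 
 * E   E  D 
(> = start, * = accepting)

start=A accept=E A-p->B A-q->C B-p->B B-q->D C-p->D C-q->A D-p->D D-q->E E-p->E E-q->D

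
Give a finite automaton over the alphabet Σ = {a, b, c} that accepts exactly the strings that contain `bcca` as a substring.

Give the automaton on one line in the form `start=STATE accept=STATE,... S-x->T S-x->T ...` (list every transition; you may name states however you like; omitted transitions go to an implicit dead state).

start=S0 accept=S4 S0-a->S0 S0-b->S1 S0-c->S0 S1-a->S0 S1-b->S1 S1-c->S2 S2-a->S0 S2-b->S1 S2-c->S3 S3-a->S4 S3-b->S1 S3-c->S0 S4-a->S4 S4-b->S4 S4-c->S4

States S0..S3 record the length of the longest prefix of `bcca` that matches the current input suffix. Reaching S4 means `bcca` has been seen, and we stay there forever. Accept from S4.
A 5-state machine:
        a   b   c  
>  S0   S0  S1  S0 
   S1   S0  S1  S2 
   S2   S0  S1  S3 
   S3   S4  S1  S0 
 * S4   S4  S4  S4 
(> = start, * = accepting)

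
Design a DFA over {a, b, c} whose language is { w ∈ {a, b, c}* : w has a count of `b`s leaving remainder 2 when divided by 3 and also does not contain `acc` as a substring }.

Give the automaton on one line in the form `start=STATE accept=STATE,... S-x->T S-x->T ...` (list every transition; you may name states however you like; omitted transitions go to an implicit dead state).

Run two small machines in parallel and take their product. The first has 3 states tracking the count of `b`s modulo 3; the second has 4 states tracking partial matches of the forbidden pattern `acc`. A product state is a pair (one from each), accepting exactly when both do.
A 12-state machine:
          a    b    c  
>  q0     q1   q2   q0 
   q1     q1   q2   q3 
   q2     q4   q5   q2 
   q3     q1   q2   q6 
   q4     q4   q5   q7 
 * q5     q8   q0   q5 
   q6     q6   q9   q6 
   q7     q4   q5   q9 
 * q8     q8   q0  q10 
   q9     q9  q11   q9 
 * q10    q8   q0  q11 
   q11   q11   q6  q11 
(> = start, * = accepting)

start=q0 accept=q5,q8,q10 q0-a->q1 q0-b->q2 q0-c->q0 q1-a->q1 q1-b->q2 q1-c->q3 q2-a->q4 q2-b->q5 q2-c->q2 q3-a->q1 q3-b->q2 q3-c->q6 q4-a->q4 q4-b->q5 q4-c->q7 q5-a->q8 q5-b->q0 q5-c->q5 q6-a->q6 q6-b->q9 q6-c->q6 q7-a->q4 q7-b->q5 q7-c->q9 q8-a->q8 q8-b->q0 q8-c->q10 q9-a->q9 q9-b->q11 q9-c->q9 q10-a->q8 q10-b->q0 q10-c->q11 q11-a->q11 q11-b->q6 q11-c->q11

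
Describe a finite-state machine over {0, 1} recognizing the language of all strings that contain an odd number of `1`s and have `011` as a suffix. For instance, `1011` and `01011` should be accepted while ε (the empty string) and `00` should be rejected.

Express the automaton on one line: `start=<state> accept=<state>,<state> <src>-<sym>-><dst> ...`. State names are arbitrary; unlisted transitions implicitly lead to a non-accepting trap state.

start=A accept=E A-0->A A-1->B B-0->C B-1->A C-0->C C-1->D D-0->A D-1->E E-0->C E-1->A

Handle the two conditions separately and then intersect. The first has 2 states tracking the count of `1`s modulo 2; the second has 4 states tracking how much of the suffix `011` has currently been matched. A product state is a pair (one from each), accepting exactly when both do. Equivalent product states are then merged.
5 states suffice.
       0  1 
>  A   A  B 
   B   C  A 
   C   C  D 
   D   A  E 
 * E   C  A 
(> = start, * = accepting)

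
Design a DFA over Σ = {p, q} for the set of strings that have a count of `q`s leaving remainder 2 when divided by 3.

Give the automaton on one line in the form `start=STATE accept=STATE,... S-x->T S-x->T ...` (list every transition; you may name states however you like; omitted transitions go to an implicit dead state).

start=A accept=C A-p->A A-q->B B-p->B B-q->C C-p->C C-q->A

The only thing that matters is how many `q`s have appeared, reduced mod 3. Use one state per residue: A for 0, …, C for 2. Reading `q` moves to the next residue; anything else stays put. C is accepting.
       p  q 
>  A   A  B 
   B   B  C 
 * C   C  A 
(> = start, * = accepting)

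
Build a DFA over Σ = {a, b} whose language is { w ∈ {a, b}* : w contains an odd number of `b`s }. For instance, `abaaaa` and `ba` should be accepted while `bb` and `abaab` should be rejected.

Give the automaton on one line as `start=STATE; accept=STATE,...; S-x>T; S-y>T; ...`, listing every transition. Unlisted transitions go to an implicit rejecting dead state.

start=q0; accept=q1; q0-a>q0; q0-b>q1; q1-a>q1; q1-b>q0

Keep the running count of `b`s modulo 2: each `b` advances along the cycle q0 → q1 → q0 while other symbols loop. Accept at q1.
        a   b  
>  q0   q0  q1 
 * q1   q1  q0 
(> = start, * = accepting)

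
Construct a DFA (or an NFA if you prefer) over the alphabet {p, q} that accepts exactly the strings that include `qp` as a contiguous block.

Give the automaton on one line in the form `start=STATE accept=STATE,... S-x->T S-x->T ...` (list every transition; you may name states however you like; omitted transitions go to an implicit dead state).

start=A accept=C A-p->A A-q->B B-p->C B-q->B C-p->C C-q->C

Track how much of `qp` has been matched so far: state A is no progress, C is the absorbing accept state reached once `qp` has occurred. Intermediate states record partial matches; on a mismatch, fall back to the longest reusable overlap.
A 3-state machine:
       p  q 
>  A   A  B 
   B   C  B 
 * C   C  C 
(> = start, * = accepting)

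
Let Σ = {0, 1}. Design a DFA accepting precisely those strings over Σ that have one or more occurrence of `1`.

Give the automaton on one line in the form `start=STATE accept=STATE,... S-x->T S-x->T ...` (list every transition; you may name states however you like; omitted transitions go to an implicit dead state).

Only the number of `1`s matters, and only up to 2. Make a chain q0 → q1 → q2 advanced by each `1` (with q2 absorbing); every other symbol self-loops. The accepting set is {q1, q2}.
A 3-state machine:
        0   1  
>  q0   q0  q1 
 * q1   q1  q2 
 * q2   q2  q2 
(> = start, * = accepting)

start=q0 accept=q1,q2 q0-0->q0 q0-1->q1 q1-0->q1 q1-1->q2 q2-0->q2 q2-1->q2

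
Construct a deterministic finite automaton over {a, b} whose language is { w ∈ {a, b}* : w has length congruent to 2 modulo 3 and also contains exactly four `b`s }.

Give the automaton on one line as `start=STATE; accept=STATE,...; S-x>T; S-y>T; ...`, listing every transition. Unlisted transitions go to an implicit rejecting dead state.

Run two small machines in parallel and take their product. The first has 3 states tracking the input length modulo 3; the second has 6 states tracking the count of `b`s, saturating at 5. A product state is a pair (one from each), accepting exactly when both do.
          a    b  
>  q0     q1   q2 
   q1     q3   q4 
   q2     q4   q5 
   q3     q0   q6 
   q4     q6   q7 
   q5     q7   q8 
   q6     q2   q9 
   q7     q9  q10 
   q8    q10  q11 
   q9     q5  q12 
   q10   q12  q13 
   q11   q13  q14 
   q12    q8  q15 
 * q13   q15  q16 
   q14   q16  q16 
   q15   q11  q17 
   q16   q17  q17 
   q17   q14  q14 
(> = start, * = accepting)

start=q0; accept=q13; q0-a>q1; q0-b>q2; q1-a>q3; q1-b>q4; q2-a>q4; q2-b>q5; q3-a>q0; q3-b>q6; q4-a>q6; q4-b>q7; q5-a>q7; q5-b>q8; q6-a>q2; q6-b>q9; q7-a>q9; q7-b>q10; q8-a>q10; q8-b>q11; q9-a>q5; q9-b>q12; q10-a>q12; q10-b>q13; q11-a>q13; q11-b>q14; q12-a>q8; q12-b>q15; q13-a>q15; q13-b>q16; q14-a>q16; q14-b>q16; q15-a>q11; q15-b>q17; q16-a>q17; q16-b>q17; q17-a>q14; q17-b>q14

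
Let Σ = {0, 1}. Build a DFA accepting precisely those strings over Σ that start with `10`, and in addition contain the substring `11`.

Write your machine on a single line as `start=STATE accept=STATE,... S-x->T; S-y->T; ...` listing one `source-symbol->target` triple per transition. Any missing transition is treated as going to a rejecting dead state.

start=q0; accept=q5; q0-0->q1; q0-1->q2; q1-0->q1; q1-1->q1; q2-0->q3; q2-1->q1; q3-0->q3; q3-1->q4; q4-0->q3; q4-1->q5; q5-0->q5; q5-1->q5

Build one automaton per condition and run them in lockstep. The first has 4 states tracking whether the input so far still matches the prefix `10`; the second has 3 states tracking whether and how much of `11` has been seen. A product state is a pair (one from each), accepting exactly when both do. After merging equivalent states the machine shrinks.
A 6-state machine:
        0   1  
>  q0   q1  q2 
   q1   q1  q1 
   q2   q3  q1 
   q3   q3  q4 
   q4   q3  q5 
 * q5   q5  q5 
(> = start, * = accepting)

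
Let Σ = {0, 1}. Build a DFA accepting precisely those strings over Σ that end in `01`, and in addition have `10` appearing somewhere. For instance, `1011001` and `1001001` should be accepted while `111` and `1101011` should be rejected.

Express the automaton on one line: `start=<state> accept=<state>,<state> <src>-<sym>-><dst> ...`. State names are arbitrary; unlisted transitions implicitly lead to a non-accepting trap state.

Handle the two conditions separately and then intersect. One (3 states) tracks how much of the suffix `01` has currently been matched; the other (3 states) tracks whether and how much of `10` has been seen. Each combined state is a pair, one component from each; accept when both components accept.
With 7 states:
        0   1  
>  S0   S1  S2 
   S1   S1  S3 
   S2   S4  S2 
   S3   S4  S2 
   S4   S4  S5 
 * S5   S4  S6 
   S6   S4  S6 
(> = start, * = accepting)

start=S0 accept=S5 S0-0->S1 S0-1->S2 S1-0->S1 S1-1->S3 S2-0->S4 S2-1->S2 S3-0->S4 S3-1->S2 S4-0->S4 S4-1->S5 S5-0->S4 S5-1->S6 S6-0->S4 S6-1->S6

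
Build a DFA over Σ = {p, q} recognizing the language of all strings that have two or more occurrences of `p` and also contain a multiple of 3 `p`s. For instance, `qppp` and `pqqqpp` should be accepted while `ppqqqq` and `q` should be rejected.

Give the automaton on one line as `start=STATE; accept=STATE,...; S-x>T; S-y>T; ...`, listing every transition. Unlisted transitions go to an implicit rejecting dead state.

start=S0; accept=S3; S0-p>S1; S0-q>S0; S1-p>S2; S1-q>S1; S2-p>S3; S2-q>S2; S3-p>S1; S3-q>S3

Run two small machines in parallel and take their product. The first has 4 states tracking the count of `p`s, saturating at 3; the second has 3 states tracking the count of `p`s modulo 3. A product state is a pair (one from each), accepting exactly when both do. Minimizing collapses redundant product states.
With 4 states:
        p   q  
>  S0   S1  S0 
   S1   S2  S1 
   S2   S3  S2 
 * S3   S1  S3 
(> = start, * = accepting)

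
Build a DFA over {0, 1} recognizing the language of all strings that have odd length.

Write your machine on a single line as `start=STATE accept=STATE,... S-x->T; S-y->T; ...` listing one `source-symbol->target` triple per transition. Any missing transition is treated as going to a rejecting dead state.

start=s0; accept=s1; s0-0->s1; s0-1->s1; s1-0->s0; s1-1->s0

Count input length modulo 2: every symbol advances one step around the cycle s0 → s1 → s0. Accept at s1.
With 2 states:
        0   1  
>  s0   s1  s1 
 * s1   s0  s0 
(> = start, * = accepting)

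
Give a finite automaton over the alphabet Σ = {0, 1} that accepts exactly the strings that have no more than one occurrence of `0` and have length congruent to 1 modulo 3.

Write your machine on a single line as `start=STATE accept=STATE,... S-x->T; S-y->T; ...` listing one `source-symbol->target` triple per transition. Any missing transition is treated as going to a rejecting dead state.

Build one automaton per condition and run them in lockstep. One (3 states) tracks the count of `0`s, saturating at 2; the other (3 states) tracks the input length modulo 3. Each combined state is a pair, one component from each; accept when both components accept. After merging equivalent states the machine shrinks.
7 states suffice.
        0   1  
>  S0   S1  S2 
 * S1   S3  S4 
 * S2   S4  S5 
   S3   S3  S3 
   S4   S3  S6 
   S5   S6  S0 
   S6   S3  S1 
(> = start, * = accepting)

start=S0; accept=S1,S2; S0-0->S1; S0-1->S2; S1-0->S3; S1-1->S4; S2-0->S4; S2-1->S5; S3-0->S3; S3-1->S3; S4-0->S3; S4-1->S6; S5-0->S6; S5-1->S0; S6-0->S3; S6-1->S1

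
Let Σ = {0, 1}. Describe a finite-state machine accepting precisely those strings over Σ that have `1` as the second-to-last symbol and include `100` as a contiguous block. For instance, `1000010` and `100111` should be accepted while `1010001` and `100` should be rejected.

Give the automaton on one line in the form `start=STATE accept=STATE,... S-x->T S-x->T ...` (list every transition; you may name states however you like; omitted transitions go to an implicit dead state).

start=q0 accept=q9,q10 q0-0->q1 q0-1->q2 q1-0->q3 q1-1->q4 q2-0->q5 q2-1->q6 q3-0->q3 q3-1->q4 q4-0->q5 q4-1->q6 q5-0->q7 q5-1->q4 q6-0->q5 q6-1->q6 q7-0->q7 q7-1->q8 q8-0->q9 q8-1->q10 q9-0->q7 q9-1->q8 q10-0->q9 q10-1->q10

Handle the two conditions separately and then intersect. The first has 7 states tracking the last 2 symbols read; the second has 4 states tracking whether and how much of `100` has been seen. A product state is a pair (one from each), accepting exactly when both do.
11 states suffice.
          0    1  
>  q0     q1   q2 
   q1     q3   q4 
   q2     q5   q6 
   q3     q3   q4 
   q4     q5   q6 
   q5     q7   q4 
   q6     q5   q6 
   q7     q7   q8 
   q8     q9  q10 
 * q9     q7   q8 
 * q10    q9  q10 
(> = start, * = accepting)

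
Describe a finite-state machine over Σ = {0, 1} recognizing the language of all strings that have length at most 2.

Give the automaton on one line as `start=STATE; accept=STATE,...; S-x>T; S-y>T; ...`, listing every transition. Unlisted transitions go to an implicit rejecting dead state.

start=A; accept=A,B,C; A-0>B; A-1>B; B-0>C; B-1>C; C-0>D; C-1>D; D-0>D; D-1>D

We only need to distinguish lengths 0, 1, …, 2, and '>2'. Chain A → B → C → D on every symbol, with D looping. Accepting states: {A, B, C}.
A 4-state machine:
       0  1 
>* A   B  B 
 * B   C  C 
 * C   D  D 
   D   D  D 
(> = start, * = accepting)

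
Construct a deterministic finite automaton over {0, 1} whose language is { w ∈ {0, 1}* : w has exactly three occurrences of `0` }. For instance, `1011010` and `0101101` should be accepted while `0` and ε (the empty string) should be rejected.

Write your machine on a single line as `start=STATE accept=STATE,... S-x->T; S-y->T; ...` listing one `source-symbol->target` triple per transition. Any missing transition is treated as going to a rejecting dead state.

start=q0; accept=q3; q0-0->q1; q0-1->q0; q1-0->q2; q1-1->q1; q2-0->q3; q2-1->q2; q3-0->q4; q3-1->q3; q4-0->q4; q4-1->q4

Only the number of `0`s matters, and only up to 4. Make a chain q0 → q1 → q2 → q3 → q4 advanced by each `0` (with q4 absorbing); every other symbol self-loops. The accepting set is {q3}.
With 5 states:
        0   1  
>  q0   q1  q0 
   q1   q2  q1 
   q2   q3  q2 
 * q3   q4  q3 
   q4   q4  q4 
(> = start, * = accepting)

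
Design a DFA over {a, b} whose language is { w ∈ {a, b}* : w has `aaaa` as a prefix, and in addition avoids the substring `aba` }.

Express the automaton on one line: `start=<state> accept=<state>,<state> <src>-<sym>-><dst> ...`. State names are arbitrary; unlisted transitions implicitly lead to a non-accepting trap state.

Run two small machines in parallel and take their product. The first has 6 states tracking whether the input so far still matches the prefix `aaaa`; the second has 4 states tracking partial matches of the forbidden pattern `aba`. A product state is a pair (one from each), accepting exactly when both do. After merging equivalent states the machine shrinks.
An 8-state machine:
        a   b  
>  q0   q1  q2 
   q1   q3  q2 
   q2   q2  q2 
   q3   q4  q2 
   q4   q5  q2 
 * q5   q5  q6 
 * q6   q2  q7 
 * q7   q5  q7 
(> = start, * = accepting)

start=q0 accept=q5,q6,q7 q0-a->q1 q0-b->q2 q1-a->q3 q1-b->q2 q2-a->q2 q2-b->q2 q3-a->q4 q3-b->q2 q4-a->q5 q4-b->q2 q5-a->q5 q5-b->q6 q6-a->q2 q6-b->q7 q7-a->q5 q7-b->q7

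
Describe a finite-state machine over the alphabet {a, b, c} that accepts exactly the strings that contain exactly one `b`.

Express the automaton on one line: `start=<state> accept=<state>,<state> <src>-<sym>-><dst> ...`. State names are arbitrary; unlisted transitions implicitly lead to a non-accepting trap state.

Count `b`s, saturating at 2: state q0 means no `b` yet, q1 means one `b` seen, q2 means more than one. Each `b` increments (capped at q2); other symbols loop. Accept from {q1}.
3 states suffice.
        a   b   c  
>  q0   q0  q1  q0 
 * q1   q1  q2  q1 
   q2   q2  q2  q2 
(> = start, * = accepting)

start=q0 accept=q1 q0-a->q0 q0-b->q1 q0-c->q0 q1-a->q1 q1-b->q2 q1-c->q1 q2-a->q2 q2-b->q2 q2-c->q2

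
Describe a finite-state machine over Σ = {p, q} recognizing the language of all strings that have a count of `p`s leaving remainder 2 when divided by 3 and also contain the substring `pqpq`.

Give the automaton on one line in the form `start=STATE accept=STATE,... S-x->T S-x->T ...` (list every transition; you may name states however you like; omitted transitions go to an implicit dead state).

start=S0 accept=S11 S0-p->S1 S0-q->S0 S1-p->S2 S1-q->S3 S2-p->S4 S2-q->S5 S3-p->S6 S3-q->S7 S4-p->S1 S4-q->S8 S5-p->S9 S5-q->S10 S6-p->S4 S6-q->S11 S7-p->S2 S7-q->S7 S8-p->S12 S8-q->S0 S9-p->S1 S9-q->S13 S10-p->S4 S10-q->S10 S11-p->S13 S11-q->S11 S12-p->S2 S12-q->S14 S13-p->S14 S13-q->S13 S14-p->S11 S14-q->S14

Build one automaton per condition and run them in lockstep. One (3 states) tracks the count of `p`s modulo 3; the other (5 states) tracks whether and how much of `pqpq` has been seen. Each combined state is a pair, one component from each; accept when both components accept.
15 states suffice.
          p    q  
>  S0     S1   S0 
   S1     S2   S3 
   S2     S4   S5 
   S3     S6   S7 
   S4     S1   S8 
   S5     S9  S10 
   S6     S4  S11 
   S7     S2   S7 
   S8    S12   S0 
   S9     S1  S13 
   S10    S4  S10 
 * S11   S13  S11 
   S12    S2  S14 
   S13   S14  S13 
   S14   S11  S14 
(> = start, * = accepting)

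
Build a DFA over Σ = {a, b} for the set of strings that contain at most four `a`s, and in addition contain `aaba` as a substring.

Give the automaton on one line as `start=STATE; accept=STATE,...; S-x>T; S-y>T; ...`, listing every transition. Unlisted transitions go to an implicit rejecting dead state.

start=S0; accept=S9,S13; S0-a>S1; S0-b>S0; S1-a>S2; S1-b>S3; S2-a>S4; S2-b>S5; S3-a>S6; S3-b>S3; S4-a>S7; S4-b>S8; S5-a>S9; S5-b>S10; S6-a>S4; S6-b>S10; S7-a>S11; S7-b>S12; S8-a>S13; S8-b>S14; S9-a>S13; S9-b>S9; S10-a>S15; S10-b>S10; S11-a>S11; S11-b>S16; S12-a>S17; S12-b>S18; S13-a>S17; S13-b>S13; S14-a>S19; S14-b>S14; S15-a>S7; S15-b>S14; S16-a>S17; S16-b>S20; S17-a>S17; S17-b>S17; S18-a>S21; S18-b>S18; S19-a>S11; S19-b>S18; S20-a>S21; S20-b>S20; S21-a>S11; S21-b>S20

Run two small machines in parallel and take their product. One (6 states) tracks the count of `a`s, saturating at 5; the other (5 states) tracks whether and how much of `aaba` has been seen. Each combined state is a pair, one component from each; accept when both components accept.
With 22 states:
          a    b  
>  S0     S1   S0 
   S1     S2   S3 
   S2     S4   S5 
   S3     S6   S3 
   S4     S7   S8 
   S5     S9  S10 
   S6     S4  S10 
   S7    S11  S12 
   S8    S13  S14 
 * S9    S13   S9 
   S10   S15  S10 
   S11   S11  S16 
   S12   S17  S18 
 * S13   S17  S13 
   S14   S19  S14 
   S15    S7  S14 
   S16   S17  S20 
   S17   S17  S17 
   S18   S21  S18 
   S19   S11  S18 
   S20   S21  S20 
   S21   S11  S20 
(> = start, * = accepting)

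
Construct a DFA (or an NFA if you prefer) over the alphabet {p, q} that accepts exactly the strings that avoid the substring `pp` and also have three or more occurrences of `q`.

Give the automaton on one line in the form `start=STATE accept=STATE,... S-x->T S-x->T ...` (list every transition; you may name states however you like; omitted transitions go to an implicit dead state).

start=S0 accept=S7,S8 S0-p->S1 S0-q->S2 S1-p->S3 S1-q->S2 S2-p->S4 S2-q->S5 S3-p->S3 S3-q->S3 S4-p->S3 S4-q->S5 S5-p->S6 S5-q->S7 S6-p->S3 S6-q->S7 S7-p->S8 S7-q->S7 S8-p->S3 S8-q->S7

Build one automaton per condition and run them in lockstep. One (3 states) tracks partial matches of the forbidden pattern `pp`; the other (5 states) tracks the count of `q`s, saturating at 4. Each combined state is a pair, one component from each; accept when both components accept. After merging equivalent states the machine shrinks.
A 9-state machine:
        p   q  
>  S0   S1  S2 
   S1   S3  S2 
   S2   S4  S5 
   S3   S3  S3 
   S4   S3  S5 
   S5   S6  S7 
   S6   S3  S7 
 * S7   S8  S7 
 * S8   S3  S7 
(> = start, * = accepting)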